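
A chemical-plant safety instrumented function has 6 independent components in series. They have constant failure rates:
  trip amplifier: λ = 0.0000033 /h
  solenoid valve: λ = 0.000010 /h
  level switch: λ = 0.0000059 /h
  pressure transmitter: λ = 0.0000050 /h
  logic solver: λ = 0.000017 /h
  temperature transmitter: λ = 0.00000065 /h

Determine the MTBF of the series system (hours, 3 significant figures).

23900

Series of exponential components: λ_sys = Σ λ_i
λ_sys = 0.0000033 + 0.000010 + 0.0000059 + 0.0000050 + 0.000017 + 0.00000065 = 4.1850e-05 /h
MTBF = 1 / λ_sys = 23900 h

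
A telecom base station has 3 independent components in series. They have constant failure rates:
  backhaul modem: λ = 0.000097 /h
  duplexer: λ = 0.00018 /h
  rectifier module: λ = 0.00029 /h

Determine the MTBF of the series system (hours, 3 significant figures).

1760

Series of exponential components: λ_sys = Σ λ_i
λ_sys = 0.000097 + 0.00018 + 0.00029 = 5.6700e-04 /h
MTBF = 1 / λ_sys = 1760 h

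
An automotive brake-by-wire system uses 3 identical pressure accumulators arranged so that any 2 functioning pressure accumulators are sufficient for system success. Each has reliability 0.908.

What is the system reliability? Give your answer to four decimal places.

R = Σ_{i=2}^{3} C(3,i) p^i (1−p)^{3−i} with p = 0.908
C(3,2)·0.908^2·0.092^1 = 0.227552
C(3,3)·0.908^3·0.092^0 = 0.748613
Sum = 0.9762

0.9762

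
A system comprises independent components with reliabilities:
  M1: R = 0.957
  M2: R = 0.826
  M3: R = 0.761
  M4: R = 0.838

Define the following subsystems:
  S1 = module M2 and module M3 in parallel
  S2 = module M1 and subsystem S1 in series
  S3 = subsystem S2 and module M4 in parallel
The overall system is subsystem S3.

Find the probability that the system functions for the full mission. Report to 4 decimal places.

0.9866

Parallel (M2 and M3): 1 − (1 − 0.826000)(1 − 0.761000) = 0.958414
Series (M1 and [0.958414]): 0.957000 × 0.958414 = 0.917202
Parallel ([0.917202] and M4): 1 − (1 − 0.917202)(1 − 0.838000) = 0.9866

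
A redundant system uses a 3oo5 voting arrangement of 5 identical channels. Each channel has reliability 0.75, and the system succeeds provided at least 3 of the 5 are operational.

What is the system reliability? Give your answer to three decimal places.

R = Σ_{i=3}^{5} C(5,i) p^i (1−p)^{5−i} with p = 0.75
C(5,3)·0.75^3·0.25^2 = 0.26367
C(5,4)·0.75^4·0.25^1 = 0.39551
C(5,5)·0.75^5·0.25^0 = 0.23730
Sum = 0.896

0.896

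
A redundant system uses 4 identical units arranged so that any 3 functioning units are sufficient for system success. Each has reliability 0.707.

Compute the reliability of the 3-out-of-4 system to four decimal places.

0.6640

R = Σ_{i=3}^{4} C(4,i) p^i (1−p)^{4−i} with p = 0.707
C(4,3)·0.707^3·0.293^1 = 0.414177
C(4,4)·0.707^4·0.293^0 = 0.249849
Sum = 0.6640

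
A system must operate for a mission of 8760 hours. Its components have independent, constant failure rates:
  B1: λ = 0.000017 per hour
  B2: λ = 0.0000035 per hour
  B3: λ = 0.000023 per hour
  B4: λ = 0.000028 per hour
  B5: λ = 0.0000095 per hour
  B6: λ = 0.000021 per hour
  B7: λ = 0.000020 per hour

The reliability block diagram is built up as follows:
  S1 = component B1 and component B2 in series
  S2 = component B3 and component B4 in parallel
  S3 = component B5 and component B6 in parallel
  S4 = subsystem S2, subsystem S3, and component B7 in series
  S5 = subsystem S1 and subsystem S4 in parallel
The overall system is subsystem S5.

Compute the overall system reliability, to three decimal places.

R(B1) = exp(−0.000017 × 8760) = 0.86164
R(B2) = exp(−0.0000035 × 8760) = 0.96981
R(B3) = exp(−0.000023 × 8760) = 0.81752
R(B4) = exp(−0.000028 × 8760) = 0.78249
R(B5) = exp(−0.0000095 × 8760) = 0.92015
R(B6) = exp(−0.000021 × 8760) = 0.83197
R(B7) = exp(−0.000020 × 8760) = 0.83929
Series (B1 and B2): 0.86164 × 0.96981 = 0.83563
Parallel (B3 and B4): 1 − (1 − 0.81752)(1 − 0.78249) = 0.96031
Parallel (B5 and B6): 1 − (1 − 0.92015)(1 − 0.83197) = 0.98658
Series ([0.96031], [0.98658], and B7): 0.96031 × 0.98658 × 0.83929 = 0.79516
Parallel ([0.83563] and [0.79516]): 1 − (1 − 0.83563)(1 − 0.79516) = 0.966

0.966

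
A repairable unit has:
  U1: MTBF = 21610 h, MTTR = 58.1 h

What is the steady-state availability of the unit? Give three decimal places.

0.997

A(U1) = MTBF/(MTBF+MTTR) = 21610/(21610+58.1) = 0.997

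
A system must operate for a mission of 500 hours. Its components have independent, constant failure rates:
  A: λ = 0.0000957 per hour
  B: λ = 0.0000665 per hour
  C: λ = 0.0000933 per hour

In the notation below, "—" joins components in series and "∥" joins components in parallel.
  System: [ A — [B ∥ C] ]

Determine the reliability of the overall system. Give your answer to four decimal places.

R(A) = exp(−0.0000957 × 500) = 0.953277
R(B) = exp(−0.0000665 × 500) = 0.967297
R(C) = exp(−0.0000933 × 500) = 0.954421
Parallel (B and C): 1 − (1 − 0.967297)(1 − 0.954421) = 0.998509
Series (A and [0.998509]): 0.953277 × 0.998509 = 0.9519

0.9519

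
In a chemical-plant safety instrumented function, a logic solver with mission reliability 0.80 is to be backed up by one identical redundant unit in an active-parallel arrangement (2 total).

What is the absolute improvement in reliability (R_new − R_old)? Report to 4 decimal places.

0.1600

R_before = 0.80
R_after = 1 − (1 − 0.80)^2 = 0.9600
ΔR = 0.9600 − 0.80 = 0.1600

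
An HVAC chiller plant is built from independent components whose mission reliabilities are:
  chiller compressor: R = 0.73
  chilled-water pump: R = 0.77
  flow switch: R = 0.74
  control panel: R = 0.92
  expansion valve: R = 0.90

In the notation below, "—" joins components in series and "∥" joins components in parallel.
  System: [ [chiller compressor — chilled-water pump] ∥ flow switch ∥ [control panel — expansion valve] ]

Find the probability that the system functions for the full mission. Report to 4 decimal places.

0.9804

Series (chiller compressor and chilled-water pump): 0.730000 × 0.770000 = 0.562100
Series (control panel and expansion valve): 0.920000 × 0.900000 = 0.828000
Parallel ([0.562100], flow switch, and [0.828000]): 1 − (1 − 0.562100)(1 − 0.740000)(1 − 0.828000) = 0.9804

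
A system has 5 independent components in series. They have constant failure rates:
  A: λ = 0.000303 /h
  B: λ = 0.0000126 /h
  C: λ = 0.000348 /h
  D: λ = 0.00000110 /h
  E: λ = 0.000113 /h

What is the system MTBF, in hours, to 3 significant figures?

Series of exponential components: λ_sys = Σ λ_i
λ_sys = 0.000303 + 0.0000126 + 0.000348 + 0.00000110 + 0.000113 = 7.7770e-04 /h
MTBF = 1 / λ_sys = 1290 h

1290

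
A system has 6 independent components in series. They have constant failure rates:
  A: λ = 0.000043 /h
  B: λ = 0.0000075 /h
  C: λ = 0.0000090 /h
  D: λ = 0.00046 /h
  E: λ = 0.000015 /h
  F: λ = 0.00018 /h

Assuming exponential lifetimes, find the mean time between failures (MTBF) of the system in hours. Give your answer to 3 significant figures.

Series of exponential components: λ_sys = Σ λ_i
λ_sys = 0.000043 + 0.0000075 + 0.0000090 + 0.00046 + 0.000015 + 0.00018 = 7.1450e-04 /h
MTBF = 1 / λ_sys = 1400 h

1400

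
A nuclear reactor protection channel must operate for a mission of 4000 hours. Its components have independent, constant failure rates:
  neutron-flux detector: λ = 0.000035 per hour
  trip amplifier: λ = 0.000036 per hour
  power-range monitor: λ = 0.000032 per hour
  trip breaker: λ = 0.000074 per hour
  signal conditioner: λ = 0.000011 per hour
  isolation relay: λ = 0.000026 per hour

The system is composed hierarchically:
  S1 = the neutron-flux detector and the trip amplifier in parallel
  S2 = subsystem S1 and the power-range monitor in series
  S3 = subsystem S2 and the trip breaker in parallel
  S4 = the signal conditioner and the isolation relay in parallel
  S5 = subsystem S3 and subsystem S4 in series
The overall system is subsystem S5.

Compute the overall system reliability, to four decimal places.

0.9612

R(neutron-flux detector) = exp(−0.000035 × 4000) = 0.869358
R(trip amplifier) = exp(−0.000036 × 4000) = 0.865888
R(power-range monitor) = exp(−0.000032 × 4000) = 0.879853
R(trip breaker) = exp(−0.000074 × 4000) = 0.743787
R(signal conditioner) = exp(−0.000011 × 4000) = 0.956954
R(isolation relay) = exp(−0.000026 × 4000) = 0.901225
Parallel (neutron-flux detector and trip amplifier): 1 − (1 − 0.869358)(1 − 0.865888) = 0.982479
Series ([0.982479] and power-range monitor): 0.982479 × 0.879853 = 0.864437
Parallel ([0.864437] and trip breaker): 1 − (1 − 0.864437)(1 − 0.743787) = 0.965267
Parallel (signal conditioner and isolation relay): 1 − (1 − 0.956954)(1 − 0.901225) = 0.995748
Series ([0.965267] and [0.995748]): 0.965267 × 0.995748 = 0.9612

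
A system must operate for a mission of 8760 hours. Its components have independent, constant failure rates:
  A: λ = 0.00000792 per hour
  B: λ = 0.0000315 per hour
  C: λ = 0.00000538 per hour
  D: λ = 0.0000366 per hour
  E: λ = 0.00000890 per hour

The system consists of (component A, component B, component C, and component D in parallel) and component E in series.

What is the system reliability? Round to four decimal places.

0.9248

R(A) = exp(−0.00000792 × 8760) = 0.932973
R(B) = exp(−0.0000315 × 8760) = 0.758858
R(C) = exp(−0.00000538 × 8760) = 0.953965
R(D) = exp(−0.0000366 × 8760) = 0.725702
R(E) = exp(−0.00000890 × 8760) = 0.924998
Parallel (A, B, C, and D): 1 − (1 − 0.932973)(1 − 0.758858)(1 − 0.953965)(1 − 0.725702) = 0.999796
Series ([0.999796] and E): 0.999796 × 0.924998 = 0.9248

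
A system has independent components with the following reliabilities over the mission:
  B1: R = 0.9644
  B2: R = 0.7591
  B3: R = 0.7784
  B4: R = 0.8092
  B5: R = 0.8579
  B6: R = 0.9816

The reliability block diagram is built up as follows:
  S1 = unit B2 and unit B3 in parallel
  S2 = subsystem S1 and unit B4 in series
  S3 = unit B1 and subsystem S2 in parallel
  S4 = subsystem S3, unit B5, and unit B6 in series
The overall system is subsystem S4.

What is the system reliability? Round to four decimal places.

Parallel (B2 and B3): 1 − (1 − 0.759100)(1 − 0.778400) = 0.946617
Series ([0.946617] and B4): 0.946617 × 0.809200 = 0.766002
Parallel (B1 and [0.766002]): 1 − (1 − 0.964400)(1 − 0.766002) = 0.991670
Series ([0.991670], B5, and B6): 0.991670 × 0.857900 × 0.981600 = 0.8351

0.8351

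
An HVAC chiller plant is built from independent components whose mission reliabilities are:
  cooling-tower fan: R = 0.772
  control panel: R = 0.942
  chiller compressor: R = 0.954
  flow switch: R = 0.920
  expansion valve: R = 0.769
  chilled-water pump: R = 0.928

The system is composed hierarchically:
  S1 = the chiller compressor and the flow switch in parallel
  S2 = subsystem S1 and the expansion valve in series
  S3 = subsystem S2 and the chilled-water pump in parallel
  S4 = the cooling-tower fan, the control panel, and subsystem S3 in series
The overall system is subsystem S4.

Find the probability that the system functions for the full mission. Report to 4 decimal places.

0.7150

Parallel (chiller compressor and flow switch): 1 − (1 − 0.954000)(1 − 0.920000) = 0.996320
Series ([0.996320] and expansion valve): 0.996320 × 0.769000 = 0.766170
Parallel ([0.766170] and chilled-water pump): 1 − (1 − 0.766170)(1 − 0.928000) = 0.983164
Series (cooling-tower fan, control panel, and [0.983164]): 0.772000 × 0.942000 × 0.983164 = 0.7150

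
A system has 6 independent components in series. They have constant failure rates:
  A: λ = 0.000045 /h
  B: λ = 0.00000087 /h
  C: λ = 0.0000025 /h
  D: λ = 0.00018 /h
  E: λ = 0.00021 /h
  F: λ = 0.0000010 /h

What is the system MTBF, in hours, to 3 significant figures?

2280

Series of exponential components: λ_sys = Σ λ_i
λ_sys = 0.000045 + 0.00000087 + 0.0000025 + 0.00018 + 0.00021 + 0.0000010 = 4.3937e-04 /h
MTBF = 1 / λ_sys = 2280 h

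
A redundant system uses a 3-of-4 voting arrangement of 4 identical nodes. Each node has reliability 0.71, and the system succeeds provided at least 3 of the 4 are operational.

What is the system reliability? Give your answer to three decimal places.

0.669

R = Σ_{i=3}^{4} C(4,i) p^i (1−p)^{4−i} with p = 0.71
C(4,3)·0.71^3·0.29^1 = 0.41518
C(4,4)·0.71^4·0.29^0 = 0.25412
Sum = 0.669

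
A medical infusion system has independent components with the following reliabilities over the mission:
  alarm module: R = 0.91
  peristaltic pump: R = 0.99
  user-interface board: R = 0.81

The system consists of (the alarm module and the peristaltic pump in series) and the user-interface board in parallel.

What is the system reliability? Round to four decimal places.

0.9812

Series (alarm module and peristaltic pump): 0.910000 × 0.990000 = 0.900900
Parallel ([0.900900] and user-interface board): 1 − (1 − 0.900900)(1 − 0.810000) = 0.9812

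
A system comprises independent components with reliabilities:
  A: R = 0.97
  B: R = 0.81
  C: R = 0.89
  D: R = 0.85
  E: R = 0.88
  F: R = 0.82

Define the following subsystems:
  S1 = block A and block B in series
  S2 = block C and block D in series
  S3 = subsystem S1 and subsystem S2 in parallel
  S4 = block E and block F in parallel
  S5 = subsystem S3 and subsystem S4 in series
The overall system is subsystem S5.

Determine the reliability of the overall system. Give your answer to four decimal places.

0.9273

Series (A and B): 0.970000 × 0.810000 = 0.785700
Series (C and D): 0.890000 × 0.850000 = 0.756500
Parallel ([0.785700] and [0.756500]): 1 − (1 − 0.785700)(1 − 0.756500) = 0.947818
Parallel (E and F): 1 − (1 − 0.880000)(1 − 0.820000) = 0.978400
Series ([0.947818] and [0.978400]): 0.947818 × 0.978400 = 0.9273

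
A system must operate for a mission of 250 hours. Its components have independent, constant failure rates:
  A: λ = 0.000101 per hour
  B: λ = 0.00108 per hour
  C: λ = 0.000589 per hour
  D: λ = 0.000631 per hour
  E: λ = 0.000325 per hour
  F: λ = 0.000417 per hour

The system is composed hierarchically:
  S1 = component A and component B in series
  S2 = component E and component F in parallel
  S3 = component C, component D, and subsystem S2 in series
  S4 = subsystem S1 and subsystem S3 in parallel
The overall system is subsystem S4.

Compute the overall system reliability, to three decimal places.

0.931

R(A) = exp(−0.000101 × 250) = 0.97507
R(B) = exp(−0.00108 × 250) = 0.76338
R(C) = exp(−0.000589 × 250) = 0.86308
R(D) = exp(−0.000631 × 250) = 0.85406
R(E) = exp(−0.000325 × 250) = 0.92196
R(F) = exp(−0.000417 × 250) = 0.90100
Series (A and B): 0.97507 × 0.76338 = 0.74435
Parallel (E and F): 1 − (1 − 0.92196)(1 − 0.90100) = 0.99227
Series (C, D, and [0.99227]): 0.86308 × 0.85406 × 0.99227 = 0.73142
Parallel ([0.74435] and [0.73142]): 1 − (1 − 0.74435)(1 − 0.73142) = 0.931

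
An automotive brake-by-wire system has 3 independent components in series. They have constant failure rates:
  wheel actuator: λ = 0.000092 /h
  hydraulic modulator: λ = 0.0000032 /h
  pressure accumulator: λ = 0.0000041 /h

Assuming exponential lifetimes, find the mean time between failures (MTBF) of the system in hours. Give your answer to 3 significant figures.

Series of exponential components: λ_sys = Σ λ_i
λ_sys = 0.000092 + 0.0000032 + 0.0000041 = 9.9300e-05 /h
MTBF = 1 / λ_sys = 10100 h

10100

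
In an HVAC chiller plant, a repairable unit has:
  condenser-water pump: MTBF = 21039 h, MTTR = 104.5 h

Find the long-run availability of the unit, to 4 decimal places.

0.9951

A(condenser-water pump) = MTBF/(MTBF+MTTR) = 21039/(21039+104.5) = 0.9951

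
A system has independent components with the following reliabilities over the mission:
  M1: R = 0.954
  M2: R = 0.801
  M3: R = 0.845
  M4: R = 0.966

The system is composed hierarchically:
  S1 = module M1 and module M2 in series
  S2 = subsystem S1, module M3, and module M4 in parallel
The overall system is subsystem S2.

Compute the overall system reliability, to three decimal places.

Series (M1 and M2): 0.95400 × 0.80100 = 0.76415
Parallel ([0.76415], M3, and M4): 1 − (1 − 0.76415)(1 − 0.84500)(1 − 0.96600) = 0.999

0.999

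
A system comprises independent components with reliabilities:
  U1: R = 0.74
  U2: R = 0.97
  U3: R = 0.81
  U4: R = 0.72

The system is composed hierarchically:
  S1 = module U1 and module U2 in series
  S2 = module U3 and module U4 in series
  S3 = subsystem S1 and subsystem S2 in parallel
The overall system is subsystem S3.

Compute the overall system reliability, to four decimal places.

0.8824

Series (U1 and U2): 0.740000 × 0.970000 = 0.717800
Series (U3 and U4): 0.810000 × 0.720000 = 0.583200
Parallel ([0.717800] and [0.583200]): 1 − (1 − 0.717800)(1 − 0.583200) = 0.8824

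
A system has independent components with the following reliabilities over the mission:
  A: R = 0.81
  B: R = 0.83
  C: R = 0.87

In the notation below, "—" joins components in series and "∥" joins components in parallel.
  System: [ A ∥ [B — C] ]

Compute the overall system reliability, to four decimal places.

0.9472

Series (B and C): 0.830000 × 0.870000 = 0.722100
Parallel (A and [0.722100]): 1 − (1 − 0.810000)(1 − 0.722100) = 0.9472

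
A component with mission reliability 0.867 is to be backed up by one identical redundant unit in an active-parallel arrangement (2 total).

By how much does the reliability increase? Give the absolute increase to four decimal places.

0.1153

R_before = 0.867
R_after = 1 − (1 − 0.867)^2 = 0.9823
ΔR = 0.9823 − 0.867 = 0.1153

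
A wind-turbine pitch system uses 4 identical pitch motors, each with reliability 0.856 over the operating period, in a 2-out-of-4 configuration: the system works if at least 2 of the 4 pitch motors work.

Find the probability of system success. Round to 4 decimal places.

0.9893

R = Σ_{i=2}^{4} C(4,i) p^i (1−p)^{4−i} with p = 0.856
C(4,2)·0.856^2·0.144^2 = 0.091164
C(4,3)·0.856^3·0.144^1 = 0.361280
C(4,4)·0.856^4·0.144^0 = 0.536902
Sum = 0.9893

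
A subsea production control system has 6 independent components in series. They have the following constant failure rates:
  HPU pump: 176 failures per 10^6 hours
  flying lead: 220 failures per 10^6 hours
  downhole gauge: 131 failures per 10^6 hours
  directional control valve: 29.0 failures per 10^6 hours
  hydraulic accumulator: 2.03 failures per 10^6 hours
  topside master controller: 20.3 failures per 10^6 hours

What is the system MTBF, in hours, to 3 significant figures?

Series of exponential components: λ_sys = Σ λ_i
λ_sys = 0.000176 + 0.000220 + 0.000131 + 0.0000290 + 0.00000203 + 0.0000203 = 5.7833e-04 /h
MTBF = 1 / λ_sys = 1730 h

1730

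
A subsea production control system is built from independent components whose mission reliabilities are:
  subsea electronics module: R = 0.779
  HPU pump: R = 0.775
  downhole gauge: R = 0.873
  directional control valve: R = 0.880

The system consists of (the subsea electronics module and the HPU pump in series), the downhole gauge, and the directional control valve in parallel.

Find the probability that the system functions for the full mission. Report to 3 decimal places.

0.994

Series (subsea electronics module and HPU pump): 0.77900 × 0.77500 = 0.60373
Parallel ([0.60373], downhole gauge, and directional control valve): 1 − (1 − 0.60373)(1 − 0.87300)(1 − 0.88000) = 0.994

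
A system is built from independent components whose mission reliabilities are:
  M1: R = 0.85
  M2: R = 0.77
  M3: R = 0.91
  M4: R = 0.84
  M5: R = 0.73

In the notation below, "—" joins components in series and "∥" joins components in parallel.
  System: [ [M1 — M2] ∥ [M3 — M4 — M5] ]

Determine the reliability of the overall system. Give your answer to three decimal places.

0.847

Series (M1 and M2): 0.85000 × 0.77000 = 0.65450
Series (M3, M4, and M5): 0.91000 × 0.84000 × 0.73000 = 0.55801
Parallel ([0.65450] and [0.55801]): 1 − (1 − 0.65450)(1 − 0.55801) = 0.847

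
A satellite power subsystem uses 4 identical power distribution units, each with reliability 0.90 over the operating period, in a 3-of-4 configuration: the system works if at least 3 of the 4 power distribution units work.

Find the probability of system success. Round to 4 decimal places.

R = Σ_{i=3}^{4} C(4,i) p^i (1−p)^{4−i} with p = 0.90
C(4,3)·0.90^3·0.10^1 = 0.291600
C(4,4)·0.90^4·0.10^0 = 0.656100
Sum = 0.9477

0.9477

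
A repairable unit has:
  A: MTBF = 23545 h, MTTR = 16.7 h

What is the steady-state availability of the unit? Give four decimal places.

A(A) = MTBF/(MTBF+MTTR) = 23545/(23545+16.7) = 0.9993

0.9993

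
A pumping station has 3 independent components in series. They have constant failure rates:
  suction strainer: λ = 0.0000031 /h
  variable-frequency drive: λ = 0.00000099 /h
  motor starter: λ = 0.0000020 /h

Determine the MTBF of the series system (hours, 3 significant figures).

Series of exponential components: λ_sys = Σ λ_i
λ_sys = 0.0000031 + 0.00000099 + 0.0000020 = 6.0900e-06 /h
MTBF = 1 / λ_sys = 164000 h

164000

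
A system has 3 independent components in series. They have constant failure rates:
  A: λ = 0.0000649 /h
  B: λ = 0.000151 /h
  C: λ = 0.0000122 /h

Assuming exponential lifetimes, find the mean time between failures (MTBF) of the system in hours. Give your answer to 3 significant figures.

4380

Series of exponential components: λ_sys = Σ λ_i
λ_sys = 0.0000649 + 0.000151 + 0.0000122 = 2.2810e-04 /h
MTBF = 1 / λ_sys = 4380 h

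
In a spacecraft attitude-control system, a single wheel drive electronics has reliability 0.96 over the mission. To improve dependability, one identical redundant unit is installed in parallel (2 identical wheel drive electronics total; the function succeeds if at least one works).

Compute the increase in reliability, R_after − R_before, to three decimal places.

0.038

R_before = 0.96
R_after = 1 − (1 − 0.96)^2 = 0.998
ΔR = 0.998 − 0.96 = 0.038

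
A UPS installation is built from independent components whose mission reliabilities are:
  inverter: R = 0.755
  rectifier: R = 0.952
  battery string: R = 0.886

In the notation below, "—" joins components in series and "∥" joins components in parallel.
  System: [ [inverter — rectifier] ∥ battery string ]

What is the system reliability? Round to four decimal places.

Series (inverter and rectifier): 0.755000 × 0.952000 = 0.718760
Parallel ([0.718760] and battery string): 1 − (1 − 0.718760)(1 − 0.886000) = 0.9679

0.9679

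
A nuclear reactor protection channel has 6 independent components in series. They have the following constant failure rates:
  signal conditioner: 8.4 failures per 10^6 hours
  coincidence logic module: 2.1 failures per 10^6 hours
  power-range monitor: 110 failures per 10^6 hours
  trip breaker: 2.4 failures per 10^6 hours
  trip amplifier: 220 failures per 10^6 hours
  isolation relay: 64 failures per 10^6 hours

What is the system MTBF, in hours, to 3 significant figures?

2460

Series of exponential components: λ_sys = Σ λ_i
λ_sys = 0.0000084 + 0.0000021 + 0.00011 + 0.0000024 + 0.00022 + 0.000064 = 4.0690e-04 /h
MTBF = 1 / λ_sys = 2460 h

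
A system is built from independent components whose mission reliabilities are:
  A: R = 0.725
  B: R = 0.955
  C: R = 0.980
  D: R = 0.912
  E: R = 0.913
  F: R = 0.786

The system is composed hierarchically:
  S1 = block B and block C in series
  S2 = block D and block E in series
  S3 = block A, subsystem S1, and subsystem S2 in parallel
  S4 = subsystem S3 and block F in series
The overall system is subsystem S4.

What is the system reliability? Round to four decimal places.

0.7837

Series (B and C): 0.955000 × 0.980000 = 0.935900
Series (D and E): 0.912000 × 0.913000 = 0.832656
Parallel (A, [0.935900], and [0.832656]): 1 − (1 − 0.725000)(1 − 0.935900)(1 − 0.832656) = 0.997050
Series ([0.997050] and F): 0.997050 × 0.786000 = 0.7837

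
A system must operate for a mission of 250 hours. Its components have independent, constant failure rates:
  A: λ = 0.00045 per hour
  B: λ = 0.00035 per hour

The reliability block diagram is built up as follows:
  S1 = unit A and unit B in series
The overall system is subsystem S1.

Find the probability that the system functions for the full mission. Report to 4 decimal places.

R(A) = exp(−0.00045 × 250) = 0.893597
R(B) = exp(−0.00035 × 250) = 0.916219
Series (A and B): 0.893597 × 0.916219 = 0.8187

0.8187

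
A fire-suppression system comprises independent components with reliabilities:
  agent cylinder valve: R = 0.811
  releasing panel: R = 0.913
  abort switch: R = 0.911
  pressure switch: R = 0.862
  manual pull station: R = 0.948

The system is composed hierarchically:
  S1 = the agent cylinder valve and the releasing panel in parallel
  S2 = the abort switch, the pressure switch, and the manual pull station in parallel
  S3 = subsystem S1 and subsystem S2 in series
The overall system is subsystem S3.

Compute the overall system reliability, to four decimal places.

Parallel (agent cylinder valve and releasing panel): 1 − (1 − 0.811000)(1 − 0.913000) = 0.983557
Parallel (abort switch, pressure switch, and manual pull station): 1 − (1 − 0.911000)(1 − 0.862000)(1 − 0.948000) = 0.999361
Series ([0.983557] and [0.999361]): 0.983557 × 0.999361 = 0.9829

0.9829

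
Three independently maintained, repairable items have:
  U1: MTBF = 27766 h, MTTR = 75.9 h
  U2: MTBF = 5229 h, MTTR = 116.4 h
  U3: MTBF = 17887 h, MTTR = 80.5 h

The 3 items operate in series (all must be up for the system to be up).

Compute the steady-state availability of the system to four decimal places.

A(U1) = MTBF/(MTBF+MTTR) = 27766/(27766+75.9) = 0.997274
A(U2) = MTBF/(MTBF+MTTR) = 5229/(5229+116.4) = 0.978224
A(U3) = MTBF/(MTBF+MTTR) = 17887/(17887+80.5) = 0.995520
Series availability: 0.997274 × 0.978224 × 0.995520 = 0.9712

0.9712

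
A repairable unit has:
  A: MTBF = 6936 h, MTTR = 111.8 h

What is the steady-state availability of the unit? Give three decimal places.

A(A) = MTBF/(MTBF+MTTR) = 6936/(6936+111.8) = 0.984

0.984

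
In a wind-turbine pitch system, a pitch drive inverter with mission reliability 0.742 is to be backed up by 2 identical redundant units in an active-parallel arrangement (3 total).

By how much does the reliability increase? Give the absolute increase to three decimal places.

0.241

R_before = 0.742
R_after = 1 − (1 − 0.742)^3 = 0.983
ΔR = 0.983 − 0.742 = 0.241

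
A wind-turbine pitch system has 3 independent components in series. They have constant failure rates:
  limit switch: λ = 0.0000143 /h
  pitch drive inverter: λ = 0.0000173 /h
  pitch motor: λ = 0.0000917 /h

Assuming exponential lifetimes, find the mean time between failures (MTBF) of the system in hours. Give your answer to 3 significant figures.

Series of exponential components: λ_sys = Σ λ_i
λ_sys = 0.0000143 + 0.0000173 + 0.0000917 = 1.2330e-04 /h
MTBF = 1 / λ_sys = 8110 h

8110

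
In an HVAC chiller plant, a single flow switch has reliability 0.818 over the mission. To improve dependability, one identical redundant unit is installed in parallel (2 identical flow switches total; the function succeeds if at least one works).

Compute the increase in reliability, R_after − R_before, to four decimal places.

0.1489

R_before = 0.818
R_after = 1 − (1 − 0.818)^2 = 0.9669
ΔR = 0.9669 − 0.818 = 0.1489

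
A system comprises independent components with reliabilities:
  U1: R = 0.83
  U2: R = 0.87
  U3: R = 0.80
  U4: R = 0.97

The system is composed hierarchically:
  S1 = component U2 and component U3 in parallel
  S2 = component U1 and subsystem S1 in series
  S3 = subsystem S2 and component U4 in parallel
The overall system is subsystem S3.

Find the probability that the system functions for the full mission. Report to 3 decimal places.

0.994

Parallel (U2 and U3): 1 − (1 − 0.87000)(1 − 0.80000) = 0.97400
Series (U1 and [0.97400]): 0.83000 × 0.97400 = 0.80842
Parallel ([0.80842] and U4): 1 − (1 − 0.80842)(1 − 0.97000) = 0.994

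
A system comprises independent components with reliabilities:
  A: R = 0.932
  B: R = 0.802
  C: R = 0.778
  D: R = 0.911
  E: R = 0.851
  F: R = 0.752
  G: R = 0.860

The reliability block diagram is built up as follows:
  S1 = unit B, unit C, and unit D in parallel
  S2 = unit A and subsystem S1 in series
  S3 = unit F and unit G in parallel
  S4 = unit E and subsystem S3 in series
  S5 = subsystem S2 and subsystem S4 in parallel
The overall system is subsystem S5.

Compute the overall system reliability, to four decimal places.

Parallel (B, C, and D): 1 − (1 − 0.802000)(1 − 0.778000)(1 − 0.911000) = 0.996088
Series (A and [0.996088]): 0.932000 × 0.996088 = 0.928354
Parallel (F and G): 1 − (1 − 0.752000)(1 − 0.860000) = 0.965280
Series (E and [0.965280]): 0.851000 × 0.965280 = 0.821453
Parallel ([0.928354] and [0.821453]): 1 − (1 − 0.928354)(1 − 0.821453) = 0.9872

0.9872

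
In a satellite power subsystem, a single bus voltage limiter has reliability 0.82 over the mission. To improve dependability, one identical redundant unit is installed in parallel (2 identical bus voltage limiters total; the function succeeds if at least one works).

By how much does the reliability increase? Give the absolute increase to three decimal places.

0.148

R_before = 0.82
R_after = 1 − (1 − 0.82)^2 = 0.968
ΔR = 0.968 − 0.82 = 0.148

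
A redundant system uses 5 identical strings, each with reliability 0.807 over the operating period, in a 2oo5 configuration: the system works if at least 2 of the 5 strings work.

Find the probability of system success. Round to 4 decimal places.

0.9941

R = Σ_{i=2}^{5} C(5,i) p^i (1−p)^{5−i} with p = 0.807
C(5,2)·0.807^2·0.193^3 = 0.046819
C(5,3)·0.807^3·0.193^2 = 0.195765
C(5,4)·0.807^4·0.193^1 = 0.409281
C(5,5)·0.807^5·0.193^0 = 0.342269
Sum = 0.9941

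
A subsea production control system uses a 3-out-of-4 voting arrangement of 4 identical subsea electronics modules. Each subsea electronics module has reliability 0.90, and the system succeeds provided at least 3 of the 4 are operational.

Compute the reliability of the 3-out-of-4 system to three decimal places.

0.948

R = Σ_{i=3}^{4} C(4,i) p^i (1−p)^{4−i} with p = 0.90
C(4,3)·0.90^3·0.10^1 = 0.29160
C(4,4)·0.90^4·0.10^0 = 0.65610
Sum = 0.948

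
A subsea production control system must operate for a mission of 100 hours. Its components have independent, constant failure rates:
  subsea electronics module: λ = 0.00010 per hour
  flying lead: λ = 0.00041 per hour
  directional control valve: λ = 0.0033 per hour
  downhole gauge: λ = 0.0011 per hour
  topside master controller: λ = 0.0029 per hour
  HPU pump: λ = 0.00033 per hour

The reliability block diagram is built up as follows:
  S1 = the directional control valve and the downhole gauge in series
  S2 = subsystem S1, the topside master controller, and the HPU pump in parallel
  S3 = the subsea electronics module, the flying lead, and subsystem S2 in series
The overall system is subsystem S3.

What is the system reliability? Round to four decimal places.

R(subsea electronics module) = exp(−0.00010 × 100) = 0.990050
R(flying lead) = exp(−0.00041 × 100) = 0.959829
R(directional control valve) = exp(−0.0033 × 100) = 0.718924
R(downhole gauge) = exp(−0.0011 × 100) = 0.895834
R(topside master controller) = exp(−0.0029 × 100) = 0.748264
R(HPU pump) = exp(−0.00033 × 100) = 0.967539
Series (directional control valve and downhole gauge): 0.718924 × 0.895834 = 0.644037
Parallel ([0.644037], topside master controller, and HPU pump): 1 − (1 − 0.644037)(1 − 0.748264)(1 − 0.967539) = 0.997091
Series (subsea electronics module, flying lead, and [0.997091]): 0.990050 × 0.959829 × 0.997091 = 0.9475

0.9475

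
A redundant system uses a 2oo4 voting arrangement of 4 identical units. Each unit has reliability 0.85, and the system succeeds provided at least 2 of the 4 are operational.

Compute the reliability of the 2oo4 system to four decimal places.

R = Σ_{i=2}^{4} C(4,i) p^i (1−p)^{4−i} with p = 0.85
C(4,2)·0.85^2·0.15^2 = 0.097538
C(4,3)·0.85^3·0.15^1 = 0.368475
C(4,4)·0.85^4·0.15^0 = 0.522006
Sum = 0.9880

0.9880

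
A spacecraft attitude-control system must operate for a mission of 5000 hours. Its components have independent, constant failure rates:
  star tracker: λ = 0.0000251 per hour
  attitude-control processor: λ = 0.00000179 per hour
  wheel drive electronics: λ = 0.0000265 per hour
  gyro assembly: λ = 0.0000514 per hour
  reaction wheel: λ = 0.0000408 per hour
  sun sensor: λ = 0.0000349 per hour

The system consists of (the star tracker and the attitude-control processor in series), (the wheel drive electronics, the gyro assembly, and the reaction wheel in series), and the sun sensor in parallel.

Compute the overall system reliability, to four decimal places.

R(star tracker) = exp(−0.0000251 × 5000) = 0.882056
R(attitude-control processor) = exp(−0.00000179 × 5000) = 0.991090
R(wheel drive electronics) = exp(−0.0000265 × 5000) = 0.875903
R(gyro assembly) = exp(−0.0000514 × 5000) = 0.773368
R(reaction wheel) = exp(−0.0000408 × 5000) = 0.815462
R(sun sensor) = exp(−0.0000349 × 5000) = 0.839877
Series (star tracker and attitude-control processor): 0.882056 × 0.991090 = 0.874197
Series (wheel drive electronics, gyro assembly, and reaction wheel): 0.875903 × 0.773368 × 0.815462 = 0.552390
Parallel ([0.874197], [0.552390], and sun sensor): 1 − (1 − 0.874197)(1 − 0.552390)(1 − 0.839877) = 0.9910

0.9910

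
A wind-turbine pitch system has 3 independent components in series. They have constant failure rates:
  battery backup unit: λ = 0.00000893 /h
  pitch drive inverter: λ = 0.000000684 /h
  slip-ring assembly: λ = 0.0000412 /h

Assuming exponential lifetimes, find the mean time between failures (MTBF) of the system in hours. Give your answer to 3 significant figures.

Series of exponential components: λ_sys = Σ λ_i
λ_sys = 0.00000893 + 0.000000684 + 0.0000412 = 5.0814e-05 /h
MTBF = 1 / λ_sys = 19700 h

19700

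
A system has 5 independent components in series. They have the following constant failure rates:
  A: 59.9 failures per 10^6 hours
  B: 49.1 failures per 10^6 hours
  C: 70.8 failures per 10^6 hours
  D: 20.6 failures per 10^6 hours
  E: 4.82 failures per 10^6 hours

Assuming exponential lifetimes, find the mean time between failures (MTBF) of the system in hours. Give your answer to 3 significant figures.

Series of exponential components: λ_sys = Σ λ_i
λ_sys = 0.0000599 + 0.0000491 + 0.0000708 + 0.0000206 + 0.00000482 = 2.0522e-04 /h
MTBF = 1 / λ_sys = 4870 h

4870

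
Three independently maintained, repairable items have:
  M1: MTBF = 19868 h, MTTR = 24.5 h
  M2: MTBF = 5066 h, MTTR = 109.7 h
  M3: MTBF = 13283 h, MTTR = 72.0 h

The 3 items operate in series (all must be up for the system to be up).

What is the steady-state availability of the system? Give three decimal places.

0.972

A(M1) = MTBF/(MTBF+MTTR) = 19868/(19868+24.5) = 0.998768
A(M2) = MTBF/(MTBF+MTTR) = 5066/(5066+109.7) = 0.978805
A(M3) = MTBF/(MTBF+MTTR) = 13283/(13283+72.0) = 0.994609
Series availability: 0.998768 × 0.978805 × 0.994609 = 0.972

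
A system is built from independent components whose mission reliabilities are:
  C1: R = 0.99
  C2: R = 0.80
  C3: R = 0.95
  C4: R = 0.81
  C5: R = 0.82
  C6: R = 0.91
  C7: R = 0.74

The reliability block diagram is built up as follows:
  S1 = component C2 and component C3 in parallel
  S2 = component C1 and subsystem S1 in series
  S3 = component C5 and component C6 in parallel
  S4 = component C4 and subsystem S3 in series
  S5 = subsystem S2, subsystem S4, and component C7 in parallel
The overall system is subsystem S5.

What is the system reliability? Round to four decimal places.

0.9989

Parallel (C2 and C3): 1 − (1 − 0.800000)(1 − 0.950000) = 0.990000
Series (C1 and [0.990000]): 0.990000 × 0.990000 = 0.980100
Parallel (C5 and C6): 1 − (1 − 0.820000)(1 − 0.910000) = 0.983800
Series (C4 and [0.983800]): 0.810000 × 0.983800 = 0.796878
Parallel ([0.980100], [0.796878], and C7): 1 − (1 − 0.980100)(1 − 0.796878)(1 − 0.740000) = 0.9989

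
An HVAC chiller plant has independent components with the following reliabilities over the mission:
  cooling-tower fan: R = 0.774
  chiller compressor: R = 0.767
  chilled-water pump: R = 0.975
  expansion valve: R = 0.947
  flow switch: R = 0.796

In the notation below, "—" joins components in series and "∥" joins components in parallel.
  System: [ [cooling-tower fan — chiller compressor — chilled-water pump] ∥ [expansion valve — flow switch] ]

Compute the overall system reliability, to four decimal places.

Series (cooling-tower fan, chiller compressor, and chilled-water pump): 0.774000 × 0.767000 × 0.975000 = 0.578817
Series (expansion valve and flow switch): 0.947000 × 0.796000 = 0.753812
Parallel ([0.578817] and [0.753812]): 1 − (1 − 0.578817)(1 − 0.753812) = 0.8963

0.8963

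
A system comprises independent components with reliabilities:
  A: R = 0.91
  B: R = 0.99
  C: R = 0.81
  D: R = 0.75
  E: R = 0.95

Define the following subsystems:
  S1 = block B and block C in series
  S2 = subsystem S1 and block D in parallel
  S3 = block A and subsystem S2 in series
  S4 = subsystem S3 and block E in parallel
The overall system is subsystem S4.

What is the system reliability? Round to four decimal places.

Series (B and C): 0.990000 × 0.810000 = 0.801900
Parallel ([0.801900] and D): 1 − (1 − 0.801900)(1 − 0.750000) = 0.950475
Series (A and [0.950475]): 0.910000 × 0.950475 = 0.864932
Parallel ([0.864932] and E): 1 − (1 − 0.864932)(1 − 0.950000) = 0.9932

0.9932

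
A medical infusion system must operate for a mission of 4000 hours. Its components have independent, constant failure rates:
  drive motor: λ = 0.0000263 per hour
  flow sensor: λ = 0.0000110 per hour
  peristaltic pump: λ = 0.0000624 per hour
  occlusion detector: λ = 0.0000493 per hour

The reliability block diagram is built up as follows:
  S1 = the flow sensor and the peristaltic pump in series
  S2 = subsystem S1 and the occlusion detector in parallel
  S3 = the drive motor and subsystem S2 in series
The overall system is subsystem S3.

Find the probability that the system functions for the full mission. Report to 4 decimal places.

R(drive motor) = exp(−0.0000263 × 4000) = 0.900144
R(flow sensor) = exp(−0.0000110 × 4000) = 0.956954
R(peristaltic pump) = exp(−0.0000624 × 4000) = 0.779112
R(occlusion detector) = exp(−0.0000493 × 4000) = 0.821026
Series (flow sensor and peristaltic pump): 0.956954 × 0.779112 = 0.745574
Parallel ([0.745574] and occlusion detector): 1 − (1 − 0.745574)(1 − 0.821026) = 0.954464
Series (drive motor and [0.954464]): 0.900144 × 0.954464 = 0.8592

0.8592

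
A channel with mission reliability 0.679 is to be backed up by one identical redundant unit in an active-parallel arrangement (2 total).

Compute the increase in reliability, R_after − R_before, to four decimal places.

R_before = 0.679
R_after = 1 − (1 − 0.679)^2 = 0.8970
ΔR = 0.8970 − 0.679 = 0.2180

0.2180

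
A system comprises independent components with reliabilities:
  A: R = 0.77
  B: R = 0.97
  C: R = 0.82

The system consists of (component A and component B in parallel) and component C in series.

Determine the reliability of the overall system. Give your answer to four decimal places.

Parallel (A and B): 1 − (1 − 0.770000)(1 − 0.970000) = 0.993100
Series ([0.993100] and C): 0.993100 × 0.820000 = 0.8143

0.8143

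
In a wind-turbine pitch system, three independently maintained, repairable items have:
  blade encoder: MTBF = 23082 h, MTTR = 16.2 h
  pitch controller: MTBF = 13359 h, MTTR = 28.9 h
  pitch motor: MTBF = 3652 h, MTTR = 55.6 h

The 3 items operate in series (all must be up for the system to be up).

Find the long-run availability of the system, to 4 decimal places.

A(blade encoder) = MTBF/(MTBF+MTTR) = 23082/(23082+16.2) = 0.999299
A(pitch controller) = MTBF/(MTBF+MTTR) = 13359/(13359+28.9) = 0.997841
A(pitch motor) = MTBF/(MTBF+MTTR) = 3652/(3652+55.6) = 0.985004
Series availability: 0.999299 × 0.997841 × 0.985004 = 0.9822

0.9822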